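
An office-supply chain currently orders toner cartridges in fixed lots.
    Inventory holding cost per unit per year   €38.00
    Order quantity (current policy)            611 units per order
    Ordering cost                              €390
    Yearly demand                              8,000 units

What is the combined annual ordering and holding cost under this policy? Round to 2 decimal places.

€16,715.38

Orders/yr = 8,000/611 = 13.093; ordering cost = 13.093 × €390 = €5,106.38
Average inventory = 611/2 = 305.5; holding cost = 305.5 × €38 = €11,609.00
Total = €5,106.38 + €11,609.00 = €16,715.38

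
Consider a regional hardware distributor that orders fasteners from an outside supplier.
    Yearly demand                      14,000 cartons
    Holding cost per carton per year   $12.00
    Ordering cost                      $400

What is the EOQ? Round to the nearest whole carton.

Q* = √(2·D·S / H) = √(2·14,000·400 / 12) = √933,333.3 ≈ 966.09

966 cartons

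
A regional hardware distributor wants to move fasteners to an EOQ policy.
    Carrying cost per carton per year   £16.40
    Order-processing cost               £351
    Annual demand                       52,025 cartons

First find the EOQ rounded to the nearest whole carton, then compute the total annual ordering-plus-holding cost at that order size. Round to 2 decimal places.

£24,473.53

Optimal lot size Q* = (2 × 52,025 × £351 / £16.4)^½ ≈ 1,492.29 → Q = 1,492 cartons
Annual ordering cost = (D/Q)·S = (52,025/1,492) × 351 = £12,239.13
Annual holding cost  = (Q/2)·H = (1,492/2) × 16.4 = £12,234.40
Total = £12,239.13 + £12,234.40 = £24,473.53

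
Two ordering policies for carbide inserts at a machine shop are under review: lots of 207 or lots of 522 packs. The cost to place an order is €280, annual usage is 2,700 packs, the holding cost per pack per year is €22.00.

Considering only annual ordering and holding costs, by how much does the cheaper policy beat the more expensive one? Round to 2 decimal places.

€1,261.10

Annual cost at Q: ordering D·S/Q plus holding Q·H/2.
TC(207) = (2,700/207)×280 + (207/2)×22 = €5,929.17
TC(522) = (2,700/522)×280 + (522/2)×22 = €7,190.28
|ΔTC| = |€5,929.17 − €7,190.28| = €1,261.10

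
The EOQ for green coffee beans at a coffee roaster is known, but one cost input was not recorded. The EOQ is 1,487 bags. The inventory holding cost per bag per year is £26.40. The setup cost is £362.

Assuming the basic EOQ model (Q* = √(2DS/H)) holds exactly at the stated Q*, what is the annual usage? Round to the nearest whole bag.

80,628 bags per year

Since Q* = (2DS/H)^½, squaring gives Q*²·H = 2DS.
D = Q²H / (2S) = 1,487² × 26.4 / (2 × 362) = 80,628.26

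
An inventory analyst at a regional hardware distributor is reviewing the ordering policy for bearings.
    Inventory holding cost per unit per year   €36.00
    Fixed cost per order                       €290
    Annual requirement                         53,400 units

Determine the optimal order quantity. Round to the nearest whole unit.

928 units

2DS/H = 2·53,400·290/36 = 860,333.33
EOQ = √860,333.33 ≈ 927.54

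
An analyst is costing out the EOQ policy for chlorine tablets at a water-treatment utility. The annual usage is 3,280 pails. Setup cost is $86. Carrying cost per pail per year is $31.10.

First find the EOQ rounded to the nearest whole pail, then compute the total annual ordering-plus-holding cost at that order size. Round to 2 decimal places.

$4,188.73

2DS/H = 2·3,280·86/31.1 = 18,140.19
EOQ = √18,140.19 ≈ 134.69 → Q = 135 pails
Orders/yr = 3,280/135 = 24.296; ordering cost = 24.296 × $86 = $2,089.48
Average inventory = 135/2 = 67.5; holding cost = 67.5 × $31.1 = $2,099.25
Total = $2,089.48 + $2,099.25 = $4,188.73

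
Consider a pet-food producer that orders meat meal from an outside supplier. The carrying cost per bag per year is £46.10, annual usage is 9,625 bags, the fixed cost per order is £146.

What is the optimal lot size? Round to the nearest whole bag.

2DS/H = 2·9,625·146/46.1 = 60,965.29
EOQ = √60,965.29 ≈ 246.91

247 bags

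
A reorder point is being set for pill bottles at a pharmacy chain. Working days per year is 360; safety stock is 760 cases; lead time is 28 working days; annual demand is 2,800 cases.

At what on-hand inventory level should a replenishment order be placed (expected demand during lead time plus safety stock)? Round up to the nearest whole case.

Daily demand d = 2,800 / 360 = 7.778 cases/day
Demand during lead time = 7.778 × 28 = 217.78
Reorder point = 217.78 + 760 = 977.78 → round up

978 cases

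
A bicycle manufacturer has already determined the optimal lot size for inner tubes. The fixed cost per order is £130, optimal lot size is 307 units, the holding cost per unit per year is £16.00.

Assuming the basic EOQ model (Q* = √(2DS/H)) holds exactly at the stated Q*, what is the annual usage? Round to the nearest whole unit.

From Q* = √(2DS/H) ⇒ Q*² = 2DS/H.
D = Q²H / (2S) = 307² × 16 / (2 × 130) = 5,799.94

5,800 units per year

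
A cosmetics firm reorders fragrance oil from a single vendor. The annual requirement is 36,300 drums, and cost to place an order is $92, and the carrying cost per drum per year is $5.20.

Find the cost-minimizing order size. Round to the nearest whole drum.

EOQ = √(2DS/H) = √(2 × 36,300 × 92 / 5.2)
    = √(1,284,461.54) ≈ 1,133.34

1,133 drums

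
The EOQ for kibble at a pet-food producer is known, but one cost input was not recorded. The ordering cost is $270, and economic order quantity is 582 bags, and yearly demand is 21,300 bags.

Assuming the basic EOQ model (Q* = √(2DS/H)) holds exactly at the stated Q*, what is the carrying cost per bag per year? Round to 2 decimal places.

$33.96

From Q* = √(2DS/H) ⇒ Q*² = 2DS/H.
H = 2DS / Q² = 2 × 21,300 × 270 / 582² = 33.9568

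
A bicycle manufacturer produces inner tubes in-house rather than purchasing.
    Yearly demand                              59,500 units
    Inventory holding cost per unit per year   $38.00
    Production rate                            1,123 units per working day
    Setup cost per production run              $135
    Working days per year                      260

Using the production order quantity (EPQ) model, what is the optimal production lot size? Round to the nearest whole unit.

729 units

Daily demand d = 59,500/260 = 228.846; p = 1123; 1 − d/p = 0.79622
EPQ = √(2DS / (H(1 − d/p)))
    = √(2 × 59,500 × 135 / (38 × 0.79622)) ≈ 728.67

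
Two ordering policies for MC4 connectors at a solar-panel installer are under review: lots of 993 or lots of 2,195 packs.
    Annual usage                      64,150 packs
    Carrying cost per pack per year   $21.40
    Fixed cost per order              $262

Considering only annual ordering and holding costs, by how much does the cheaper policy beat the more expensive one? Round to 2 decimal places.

For each Q, cost = (D/Q)·S + (Q/2)·H.
TC(993) = (64,150/993)×262 + (993/2)×21.4 = $27,550.88
TC(2,195) = (64,150/2,195)×262 + (2,195/2)×21.4 = $31,143.58
|ΔTC| = |$27,550.88 − $31,143.58| = $3,592.70

$3,592.70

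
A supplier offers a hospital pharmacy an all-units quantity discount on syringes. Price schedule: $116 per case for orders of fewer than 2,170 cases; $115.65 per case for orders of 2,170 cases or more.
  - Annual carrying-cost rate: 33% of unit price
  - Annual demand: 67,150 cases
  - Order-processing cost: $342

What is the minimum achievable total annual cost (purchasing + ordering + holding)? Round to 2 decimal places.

$7,817,889.07

H₁ = 33%×$116 = $38.2800;  H₂ = 33%×$115.65 = $38.1645
EOQ₁ = √(2×67,150×342/38.2800) = 1,095.38  (< 2,170, feasible at tier 1)
EOQ₂ = √(2×67,150×342/38.1645) = 1,097.04  (< 2,170 → use Q = 2,170 at tier-2 price)
TC(tier 1 (EOQ₁), Q≈1,095.4) = $7,831,331.17
TC(tier 2, Q≈2,170.0) = $7,817,889.07
Minimum at tier 2: $7,817,889.07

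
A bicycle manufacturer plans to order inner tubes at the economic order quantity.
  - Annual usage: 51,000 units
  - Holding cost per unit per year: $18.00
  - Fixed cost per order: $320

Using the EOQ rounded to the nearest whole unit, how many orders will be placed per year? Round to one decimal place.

37.9 orders per year

2DS/H = 2·51,000·320/18 = 1,813,333.33
EOQ = √1,813,333.33 ≈ 1,346.60 → Q = 1,347
N = D/Q = 51,000/1,347 ≈ 37.862 orders/yr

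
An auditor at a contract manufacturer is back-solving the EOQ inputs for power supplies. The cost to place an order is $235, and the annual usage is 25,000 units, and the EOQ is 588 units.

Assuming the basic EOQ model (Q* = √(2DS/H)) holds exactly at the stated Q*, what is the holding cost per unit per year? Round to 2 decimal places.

Since Q* = (2DS/H)^½, squaring gives Q*²·H = 2DS.
H = 2DS / Q² = 2 × 25,000 × 235 / 588² = 33.9847

$33.98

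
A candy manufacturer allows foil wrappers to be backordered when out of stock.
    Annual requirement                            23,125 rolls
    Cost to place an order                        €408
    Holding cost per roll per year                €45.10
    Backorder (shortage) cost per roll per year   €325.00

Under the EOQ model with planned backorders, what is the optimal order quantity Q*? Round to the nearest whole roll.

Q* = √(2DS/H) · √((H + b)/b)
   = √(2 × 23,125 × 408 / 45.1) · √((45.1 + 325) / 325)
   = 646.841 × 1.0671 ≈ 690.26

690 rolls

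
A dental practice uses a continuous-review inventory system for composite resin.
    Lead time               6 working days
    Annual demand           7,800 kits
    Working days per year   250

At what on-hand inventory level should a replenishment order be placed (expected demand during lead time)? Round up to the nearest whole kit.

Daily demand d = 7,800 / 250 = 31.200 kits/day
Demand during lead time = 31.200 × 6 = 187.20
Reorder point = 187.20 → round up

188 kits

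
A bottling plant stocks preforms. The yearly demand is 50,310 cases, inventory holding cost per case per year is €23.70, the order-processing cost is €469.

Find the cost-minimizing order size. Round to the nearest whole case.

1,411 cases

EOQ = √(2DS/H) = √(2 × 50,310 × 469 / 23.7)
    = √(1,991,172.15) ≈ 1,411.09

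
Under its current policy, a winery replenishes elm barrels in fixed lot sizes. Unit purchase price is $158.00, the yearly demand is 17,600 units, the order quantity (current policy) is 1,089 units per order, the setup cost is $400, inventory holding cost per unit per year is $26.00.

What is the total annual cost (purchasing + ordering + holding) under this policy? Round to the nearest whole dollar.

$2,801,422

Annual ordering cost = (D/Q)·S = (17,600/1,089) × 400 = $6,464.65
Annual holding cost  = (Q/2)·H = (1,089/2) × 26 = $14,157.00
Purchase cost = D·C = 17,600 × 158 = $2,780,800.00
Total = $6,464.65 + $14,157.00 + $2,780,800.00 = $2,801,421.65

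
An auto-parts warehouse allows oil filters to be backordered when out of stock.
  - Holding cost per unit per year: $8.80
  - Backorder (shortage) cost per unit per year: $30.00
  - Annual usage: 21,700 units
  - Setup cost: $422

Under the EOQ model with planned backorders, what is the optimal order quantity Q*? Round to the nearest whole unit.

Basic EOQ = √(2·21,700·422/8.8) = 1,442.646
Backorder adjustment √((H+b)/b) = √((8.8+30)/30) = 1.1372
Q* = 1,442.646 × 1.1372 ≈ 1,640.65

1,641 units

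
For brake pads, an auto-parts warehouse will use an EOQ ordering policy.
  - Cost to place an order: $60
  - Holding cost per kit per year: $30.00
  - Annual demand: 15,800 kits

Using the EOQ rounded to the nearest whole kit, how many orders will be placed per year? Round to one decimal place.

62.9 orders per year

2DS/H = 2·15,800·60/30 = 63,200.00
EOQ = √63,200.00 ≈ 251.40 → Q = 251
Orders per year = D/Q = 15,800 / 251 = 62.948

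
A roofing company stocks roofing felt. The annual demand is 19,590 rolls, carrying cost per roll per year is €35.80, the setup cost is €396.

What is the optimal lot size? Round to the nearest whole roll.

658 rolls

EOQ = √(2DS/H) = √(2 × 19,590 × 396 / 35.8)
    = √(433,387.71) ≈ 658.32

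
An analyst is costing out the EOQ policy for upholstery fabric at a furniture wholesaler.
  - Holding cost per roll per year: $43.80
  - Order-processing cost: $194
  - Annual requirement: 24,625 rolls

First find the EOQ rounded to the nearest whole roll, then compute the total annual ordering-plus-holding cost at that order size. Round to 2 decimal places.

EOQ = √(2DS/H) = √(2 × 24,625 × 194 / 43.8)
    = √(218,139.27) ≈ 467.05 → Q = 467 rolls
Ordering: D/Q × S = 24,625/467 × $194 = $10,229.66
Holding:  Q/2 × H = 467/2 × $43.8 = $10,227.30
Total = $10,229.66 + $10,227.30 = $20,456.96

$20,456.96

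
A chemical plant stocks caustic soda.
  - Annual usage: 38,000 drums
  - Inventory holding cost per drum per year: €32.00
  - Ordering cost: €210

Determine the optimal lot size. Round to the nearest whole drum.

EOQ = √(2DS/H) = √(2 × 38,000 × 210 / 32)
    = √(498,750.00) ≈ 706.22

706 drums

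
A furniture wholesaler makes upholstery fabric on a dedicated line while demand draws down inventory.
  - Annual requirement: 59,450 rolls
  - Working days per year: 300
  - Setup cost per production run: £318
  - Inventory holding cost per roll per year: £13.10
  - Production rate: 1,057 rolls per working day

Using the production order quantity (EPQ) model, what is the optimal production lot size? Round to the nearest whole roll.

1,885 rolls

d = 59,450/300 = 198.1667 rolls/day;  effective holding cost H(1 − d/p) = 13.1·(1 − 198.1667/1057) = 10.64401
Q* = √(2DS / H_eff) = √(2·59,450·318 / 10.64401) ≈ 1,884.74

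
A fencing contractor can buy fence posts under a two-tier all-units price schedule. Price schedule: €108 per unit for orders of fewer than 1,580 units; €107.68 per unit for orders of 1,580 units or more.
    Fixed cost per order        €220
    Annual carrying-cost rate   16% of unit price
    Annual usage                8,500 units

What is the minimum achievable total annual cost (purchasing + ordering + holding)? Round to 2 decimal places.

€926,039.10

H₁ = 16%×€108 = €17.2800;  H₂ = 16%×€107.68 = €17.2288
EOQ₁ = √(2×8,500×220/17.2800) = 465.23  (< 1,580, feasible at tier 1)
EOQ₂ = √(2×8,500×220/17.2288) = 465.92  (< 1,580 → use Q = 1,580 at tier-2 price)
TC(tier 1 (EOQ₁), Q≈465.2) = €926,039.10
TC(tier 2, Q≈1,580.0) = €930,074.30
Minimum at tier 1 (EOQ₁): €926,039.10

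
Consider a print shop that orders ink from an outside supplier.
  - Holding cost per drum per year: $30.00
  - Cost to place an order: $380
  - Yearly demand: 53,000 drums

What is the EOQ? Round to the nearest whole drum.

1,159 drums

EOQ = √(2DS/H) = √(2 × 53,000 × 380 / 30)
    = √(1,342,666.67) ≈ 1,158.73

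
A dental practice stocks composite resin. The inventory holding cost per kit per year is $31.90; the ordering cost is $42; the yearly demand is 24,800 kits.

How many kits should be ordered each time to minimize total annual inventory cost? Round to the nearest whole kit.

EOQ = √(2DS/H) = √(2 × 24,800 × 42 / 31.9)
    = √(65,304.08) ≈ 255.55

256 kits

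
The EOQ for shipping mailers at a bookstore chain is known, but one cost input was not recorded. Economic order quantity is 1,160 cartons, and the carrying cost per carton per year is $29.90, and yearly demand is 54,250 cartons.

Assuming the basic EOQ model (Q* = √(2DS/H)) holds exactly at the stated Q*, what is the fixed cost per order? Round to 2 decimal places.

$370.82

From Q* = √(2DS/H) ⇒ Q*² = 2DS/H.
S = Q²H / (2D) = 1,160² × 29.9 / (2 × 54,250) = 370.8151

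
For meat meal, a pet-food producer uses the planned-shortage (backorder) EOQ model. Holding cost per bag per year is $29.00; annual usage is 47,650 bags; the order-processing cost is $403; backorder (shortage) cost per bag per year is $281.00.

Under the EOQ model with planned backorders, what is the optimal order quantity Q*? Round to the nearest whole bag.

Q* = √(2DS/H) · √((H + b)/b)
   = √(2 × 47,650 × 403 / 29) · √((29 + 281) / 281)
   = 1,150.800 × 1.0503 ≈ 1,208.73

1,209 bags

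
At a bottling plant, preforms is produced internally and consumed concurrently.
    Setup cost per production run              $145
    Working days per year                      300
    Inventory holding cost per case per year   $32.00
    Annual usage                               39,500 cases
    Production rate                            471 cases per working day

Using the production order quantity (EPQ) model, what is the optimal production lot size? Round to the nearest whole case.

d = 39,500/300 = 131.6667 cases/day;  effective holding cost H(1 − d/p) = 32·(1 − 131.6667/471) = 23.05449
Q* = √(2DS / H_eff) = √(2·39,500·145 / 23.05449) ≈ 704.89

705 cases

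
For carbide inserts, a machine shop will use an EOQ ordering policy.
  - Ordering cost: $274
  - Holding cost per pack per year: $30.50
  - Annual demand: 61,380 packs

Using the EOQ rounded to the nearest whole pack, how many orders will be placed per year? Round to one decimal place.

EOQ = √(2DS/H) = √(2 × 61,380 × 274 / 30.5)
    = √(1,102,827.54) ≈ 1,050.16 → Q = 1,050
N = D/Q = 61,380/1,050 ≈ 58.457 orders/yr

58.5 orders per year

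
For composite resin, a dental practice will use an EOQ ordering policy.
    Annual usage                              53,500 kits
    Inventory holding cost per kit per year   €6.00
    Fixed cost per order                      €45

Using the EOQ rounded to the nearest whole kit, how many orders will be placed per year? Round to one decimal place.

59.7 orders per year

2DS/H = 2·53,500·45/6 = 802,500.00
EOQ = √802,500.00 ≈ 895.82 → Q = 896
Orders per year = D/Q = 53,500 / 896 = 59.710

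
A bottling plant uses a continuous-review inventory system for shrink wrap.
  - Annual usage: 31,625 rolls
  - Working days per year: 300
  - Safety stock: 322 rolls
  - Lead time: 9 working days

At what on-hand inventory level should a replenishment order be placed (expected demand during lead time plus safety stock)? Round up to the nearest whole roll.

1,271 rolls

Daily demand d = 31,625 / 300 = 105.417 rolls/day
Demand during lead time = 105.417 × 9 = 948.75
Reorder point = 948.75 + 322 = 1,270.75 → round up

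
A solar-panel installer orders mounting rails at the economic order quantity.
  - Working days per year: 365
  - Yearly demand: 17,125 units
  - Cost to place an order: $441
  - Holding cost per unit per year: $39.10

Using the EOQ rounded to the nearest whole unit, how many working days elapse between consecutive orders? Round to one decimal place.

Optimal lot size Q* = (2 × 17,125 × $441 / $39.1)^½ ≈ 621.53 → Q = 622 units
Days between orders = 365 / (D/Q) = 365 / 27.532 ≈ 13.257

13.3 days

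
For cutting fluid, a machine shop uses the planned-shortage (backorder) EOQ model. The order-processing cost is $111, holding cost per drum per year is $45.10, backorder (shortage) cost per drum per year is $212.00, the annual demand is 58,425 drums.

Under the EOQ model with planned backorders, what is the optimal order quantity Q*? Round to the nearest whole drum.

Basic EOQ = √(2·58,425·111/45.1) = 536.275
Backorder adjustment √((H+b)/b) = √((45.1+212)/212) = 1.1012
Q* = 536.275 × 1.1012 ≈ 590.57

591 drums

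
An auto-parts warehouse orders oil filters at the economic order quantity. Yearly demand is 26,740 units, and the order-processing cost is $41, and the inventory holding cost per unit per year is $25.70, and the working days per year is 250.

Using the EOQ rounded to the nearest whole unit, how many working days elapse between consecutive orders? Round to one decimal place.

Q* = √(2·D·S / H) = √(2·26,740·41 / 25.7) = √85,318.3 ≈ 292.09 → Q = 292 units
T = Q/D × 250 days = 292/26,740 × 250 = 2.730 days

2.7 days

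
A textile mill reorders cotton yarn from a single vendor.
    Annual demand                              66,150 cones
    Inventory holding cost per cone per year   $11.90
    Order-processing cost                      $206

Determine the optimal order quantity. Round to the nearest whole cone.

Optimal lot size Q* = (2 × 66,150 × $206 / $11.9)^½ ≈ 1,513.35

1,513 cones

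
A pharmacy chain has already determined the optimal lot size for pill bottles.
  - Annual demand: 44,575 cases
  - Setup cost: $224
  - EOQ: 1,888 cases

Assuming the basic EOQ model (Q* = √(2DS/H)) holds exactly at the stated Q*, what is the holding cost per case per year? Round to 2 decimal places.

$5.60

From Q* = √(2DS/H) ⇒ Q*² = 2DS/H.
H = 2DS / Q² = 2 × 44,575 × 224 / 1,888² = 5.6023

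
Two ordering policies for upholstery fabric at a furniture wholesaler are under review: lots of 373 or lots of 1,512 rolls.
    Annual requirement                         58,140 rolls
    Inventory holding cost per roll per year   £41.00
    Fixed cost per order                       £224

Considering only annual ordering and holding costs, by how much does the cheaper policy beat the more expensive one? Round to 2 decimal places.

£2,952.34

For each Q, cost = (D/Q)·S + (Q/2)·H.
TC(373) = (58,140/373)×224 + (373/2)×41 = £42,561.67
TC(1,512) = (58,140/1,512)×224 + (1,512/2)×41 = £39,609.33
Lots of 1,512 are cheaper by £2,952.34.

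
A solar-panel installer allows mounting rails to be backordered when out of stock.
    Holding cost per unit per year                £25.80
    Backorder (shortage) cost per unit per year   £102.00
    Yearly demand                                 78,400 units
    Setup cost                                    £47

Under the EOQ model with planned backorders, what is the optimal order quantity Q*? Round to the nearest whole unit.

598 units

Q* = √(2DS/H) · √((H + b)/b)
   = √(2 × 78,400 × 47 / 25.8) · √((25.8 + 102) / 102)
   = 534.456 × 1.1193 ≈ 598.24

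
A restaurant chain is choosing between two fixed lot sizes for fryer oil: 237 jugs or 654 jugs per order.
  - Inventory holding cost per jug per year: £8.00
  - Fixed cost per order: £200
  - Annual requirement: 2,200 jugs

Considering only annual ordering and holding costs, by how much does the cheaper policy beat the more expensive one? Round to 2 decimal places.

£484.24

TC(Q) = (D/Q)S + (Q/2)H
TC(237) = (2,200/237)×200 + (237/2)×8 = £2,804.54
TC(654) = (2,200/654)×200 + (654/2)×8 = £3,288.78
|ΔTC| = |£2,804.54 − £3,288.78| = £484.24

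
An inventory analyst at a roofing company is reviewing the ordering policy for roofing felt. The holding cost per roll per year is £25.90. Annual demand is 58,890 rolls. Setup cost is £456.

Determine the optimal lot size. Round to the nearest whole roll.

1,440 rolls

2DS/H = 2·58,890·456/25.9 = 2,073,655.60
EOQ = √2,073,655.60 ≈ 1,440.02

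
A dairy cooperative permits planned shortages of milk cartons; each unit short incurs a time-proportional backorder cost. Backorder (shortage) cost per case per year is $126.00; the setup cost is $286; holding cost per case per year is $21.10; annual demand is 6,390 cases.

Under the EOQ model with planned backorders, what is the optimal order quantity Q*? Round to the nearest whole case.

Basic EOQ = √(2·6,390·286/21.1) = 416.205
Backorder adjustment √((H+b)/b) = √((21.1+126)/126) = 1.0805
Q* = 416.205 × 1.0805 ≈ 449.71

450 cases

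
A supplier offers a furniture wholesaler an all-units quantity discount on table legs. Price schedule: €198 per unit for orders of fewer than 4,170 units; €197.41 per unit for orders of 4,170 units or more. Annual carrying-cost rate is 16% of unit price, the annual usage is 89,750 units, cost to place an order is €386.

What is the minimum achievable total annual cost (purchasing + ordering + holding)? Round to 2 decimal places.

H₁ = 16%×€198 = €31.6800;  H₂ = 16%×€197.41 = €31.5856
EOQ₁ = √(2×89,750×386/31.6800) = 1,478.88  (< 4,170, feasible at tier 1)
EOQ₂ = √(2×89,750×386/31.5856) = 1,481.09  (< 4,170 → use Q = 4,170 at tier-2 price)
TC(tier 1 (EOQ₁), Q≈1,478.9) = €17,817,350.96
TC(tier 2, Q≈4,170.0) = €17,791,711.27
Minimum at tier 2: €17,791,711.27

€17,791,711.27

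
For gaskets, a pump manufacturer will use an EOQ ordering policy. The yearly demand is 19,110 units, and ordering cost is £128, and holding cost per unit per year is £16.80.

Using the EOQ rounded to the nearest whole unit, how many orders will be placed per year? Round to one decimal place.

35.4 orders per year

EOQ = √(2DS/H) = √(2 × 19,110 × 128 / 16.8)
    = √(291,200.00) ≈ 539.63 → Q = 540
N = D/Q = 19,110/540 ≈ 35.389 orders/yr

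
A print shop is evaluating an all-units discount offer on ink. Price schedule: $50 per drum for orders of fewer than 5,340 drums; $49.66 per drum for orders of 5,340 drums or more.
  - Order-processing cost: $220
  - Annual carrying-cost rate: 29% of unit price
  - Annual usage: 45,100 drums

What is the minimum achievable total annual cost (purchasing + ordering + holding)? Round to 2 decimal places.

$2,271,962.84

H₁ = 29%×$50 = $14.5000;  H₂ = 29%×$49.66 = $14.4014
EOQ₁ = √(2×45,100×220/14.5000) = 1,169.85  (< 5,340, feasible at tier 1)
EOQ₂ = √(2×45,100×220/14.4014) = 1,173.85  (< 5,340 → use Q = 5,340 at tier-2 price)
TC(tier 1 (EOQ₁), Q≈1,169.9) = $2,271,962.84
TC(tier 2, Q≈5,340.0) = $2,279,975.79
Minimum at tier 1 (EOQ₁): $2,271,962.84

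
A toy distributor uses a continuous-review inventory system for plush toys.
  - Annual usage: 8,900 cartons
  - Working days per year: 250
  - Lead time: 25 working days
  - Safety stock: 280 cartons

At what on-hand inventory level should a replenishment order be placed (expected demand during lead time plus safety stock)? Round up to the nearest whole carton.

1,170 cartons

Daily demand d = 8,900 / 250 = 35.600 cartons/day
Demand during lead time = 35.600 × 25 = 890.00
Reorder point = 890.00 + 280 = 1,170.00 → round up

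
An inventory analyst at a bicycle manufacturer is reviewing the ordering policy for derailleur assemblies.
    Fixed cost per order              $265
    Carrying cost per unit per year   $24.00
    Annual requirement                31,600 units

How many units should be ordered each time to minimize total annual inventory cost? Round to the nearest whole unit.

Q* = √(2·D·S / H) = √(2·31,600·265 / 24) = √697,833.3 ≈ 835.36

835 units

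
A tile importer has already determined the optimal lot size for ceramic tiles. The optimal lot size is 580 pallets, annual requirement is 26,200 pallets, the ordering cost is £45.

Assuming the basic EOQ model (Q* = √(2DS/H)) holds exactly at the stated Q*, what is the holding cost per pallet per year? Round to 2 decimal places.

EOQ relation: Q² = 2DS/H, so rearrange for the unknown.
H = 2DS / Q² = 2 × 26,200 × 45 / 580² = 7.0095

£7.01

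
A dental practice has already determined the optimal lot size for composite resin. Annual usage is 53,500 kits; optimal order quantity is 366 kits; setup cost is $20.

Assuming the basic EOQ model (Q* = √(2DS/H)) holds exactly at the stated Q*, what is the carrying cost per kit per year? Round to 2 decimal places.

$15.98

From Q* = √(2DS/H) ⇒ Q*² = 2DS/H.
H = 2DS / Q² = 2 × 53,500 × 20 / 366² = 15.9754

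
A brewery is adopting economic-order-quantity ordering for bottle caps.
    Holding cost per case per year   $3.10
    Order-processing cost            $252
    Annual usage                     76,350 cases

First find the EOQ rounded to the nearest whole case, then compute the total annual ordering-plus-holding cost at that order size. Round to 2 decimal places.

Q* = √(2·D·S / H) = √(2·76,350·252 / 3.1) = √12,413,032.3 ≈ 3,523.21 → Q = 3,523 cases
Ordering: D/Q × S = 76,350/3,523 × $252 = $5,461.31
Holding:  Q/2 × H = 3,523/2 × $3.1 = $5,460.65
Total = $5,461.31 + $5,460.65 = $10,921.96

$10,921.96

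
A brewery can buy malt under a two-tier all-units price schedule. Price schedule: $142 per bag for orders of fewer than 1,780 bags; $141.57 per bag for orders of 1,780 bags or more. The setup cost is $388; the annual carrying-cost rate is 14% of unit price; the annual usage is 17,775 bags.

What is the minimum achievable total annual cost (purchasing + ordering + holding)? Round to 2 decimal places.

H₁ = 14%×$142 = $19.8800;  H₂ = 14%×$141.57 = $19.8198
EOQ₁ = √(2×17,775×388/19.8800) = 832.97  (< 1,780, feasible at tier 1)
EOQ₂ = √(2×17,775×388/19.8198) = 834.23  (< 1,780 → use Q = 1,780 at tier-2 price)
TC(tier 1 (EOQ₁), Q≈833.0) = $2,540,609.37
TC(tier 2, Q≈1,780.0) = $2,537,920.92
Minimum at tier 2: $2,537,920.92

$2,537,920.92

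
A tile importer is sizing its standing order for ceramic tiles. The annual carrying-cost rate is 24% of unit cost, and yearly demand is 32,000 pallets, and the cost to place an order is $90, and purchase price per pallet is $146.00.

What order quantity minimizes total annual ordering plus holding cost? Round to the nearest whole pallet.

405 pallets

H = i·C = 0.24 × $146 = $35.0400 per pallet-year
Q* = √(2·D·S / H) = √(2·32,000·90 / 35.04) = √164,383.6 ≈ 405.44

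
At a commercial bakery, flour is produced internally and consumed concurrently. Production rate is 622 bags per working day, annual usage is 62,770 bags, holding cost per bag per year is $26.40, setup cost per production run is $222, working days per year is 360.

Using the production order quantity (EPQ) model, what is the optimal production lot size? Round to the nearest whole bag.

d = 62,770/360 = 174.3611 bags/day;  effective holding cost H(1 − d/p) = 26.4·(1 − 174.3611/622) = 18.99946
Q* = √(2DS / H_eff) = √(2·62,770·222 / 18.99946) ≈ 1,211.15

1,211 bags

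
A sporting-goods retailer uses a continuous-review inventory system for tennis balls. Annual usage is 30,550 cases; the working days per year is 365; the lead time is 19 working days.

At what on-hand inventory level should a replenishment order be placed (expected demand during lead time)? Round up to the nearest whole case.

Daily demand d = 30,550 / 365 = 83.699 cases/day
Demand during lead time = 83.699 × 19 = 1,590.27
Reorder point = 1,590.27 → round up

1,591 cases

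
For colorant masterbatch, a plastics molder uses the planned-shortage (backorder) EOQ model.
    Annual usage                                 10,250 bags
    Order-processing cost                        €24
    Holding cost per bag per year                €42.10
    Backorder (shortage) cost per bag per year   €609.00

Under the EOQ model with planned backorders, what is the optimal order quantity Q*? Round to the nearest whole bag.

112 bags

Q* = √(2DS/H) · √((H + b)/b)
   = √(2 × 10,250 × 24 / 42.1) · √((42.1 + 609) / 609)
   = 108.104 × 1.0340 ≈ 111.78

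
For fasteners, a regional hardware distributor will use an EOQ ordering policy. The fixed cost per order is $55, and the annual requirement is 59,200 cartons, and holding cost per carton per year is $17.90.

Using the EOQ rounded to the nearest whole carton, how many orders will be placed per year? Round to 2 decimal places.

EOQ = √(2DS/H) = √(2 × 59,200 × 55 / 17.9)
    = √(363,798.88) ≈ 603.16 → Q = 603
N = D/Q = 59,200/603 ≈ 98.176 orders/yr

98.18 orders per year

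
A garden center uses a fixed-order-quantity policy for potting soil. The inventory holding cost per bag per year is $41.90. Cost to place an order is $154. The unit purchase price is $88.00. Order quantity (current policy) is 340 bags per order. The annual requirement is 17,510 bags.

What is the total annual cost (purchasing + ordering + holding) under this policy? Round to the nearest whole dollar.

Annual ordering cost = (D/Q)·S = (17,510/340) × 154 = $7,931.00
Annual holding cost  = (Q/2)·H = (340/2) × 41.9 = $7,123.00
Purchase cost = D·C = 17,510 × 88 = $1,540,880.00
Total = $7,931.00 + $7,123.00 + $1,540,880.00 = $1,555,934.00

$1,555,934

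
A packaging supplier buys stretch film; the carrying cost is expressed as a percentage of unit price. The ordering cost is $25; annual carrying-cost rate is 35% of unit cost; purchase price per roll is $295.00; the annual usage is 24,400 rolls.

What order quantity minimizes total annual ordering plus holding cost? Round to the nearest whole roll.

Carrying cost H = $295 × 35% = $103.2500/roll/yr
EOQ = √(2DS/H) = √(2 × 24,400 × 25 / 103.25)
    = √(11,815.98) ≈ 108.70

109 rolls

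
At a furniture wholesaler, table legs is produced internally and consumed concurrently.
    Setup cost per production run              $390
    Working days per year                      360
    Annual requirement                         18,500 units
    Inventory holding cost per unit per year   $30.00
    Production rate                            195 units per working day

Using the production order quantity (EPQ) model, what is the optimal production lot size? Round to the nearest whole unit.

d = 18,500/360 = 51.3889 units/day;  effective holding cost H(1 − d/p) = 30·(1 − 51.3889/195) = 22.09402
Q* = √(2DS / H_eff) = √(2·18,500·390 / 22.09402) ≈ 808.16

808 units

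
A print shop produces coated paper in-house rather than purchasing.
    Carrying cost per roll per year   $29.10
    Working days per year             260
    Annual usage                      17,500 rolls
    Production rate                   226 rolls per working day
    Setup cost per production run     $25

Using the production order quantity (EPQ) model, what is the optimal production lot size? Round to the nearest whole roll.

Daily demand d = 17,500/260 = 67.308; p = 226; 1 − d/p = 0.70218
EPQ = √(2DS / (H(1 − d/p)))
    = √(2 × 17,500 × 25 / (29.1 × 0.70218)) ≈ 206.93

207 rolls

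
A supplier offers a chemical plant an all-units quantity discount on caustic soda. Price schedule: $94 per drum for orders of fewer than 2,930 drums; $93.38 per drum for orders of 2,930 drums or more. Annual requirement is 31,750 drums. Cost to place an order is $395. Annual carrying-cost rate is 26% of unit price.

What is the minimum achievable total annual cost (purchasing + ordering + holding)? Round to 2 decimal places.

H₁ = 26%×$94 = $24.4400;  H₂ = 26%×$93.38 = $24.2788
EOQ₁ = √(2×31,750×395/24.4400) = 1,013.06  (< 2,930, feasible at tier 1)
EOQ₂ = √(2×31,750×395/24.2788) = 1,016.42  (< 2,930 → use Q = 2,930 at tier-2 price)
TC(tier 1 (EOQ₁), Q≈1,013.1) = $3,009,259.17
TC(tier 2, Q≈2,930.0) = $3,004,663.73
Minimum at tier 2: $3,004,663.73

$3,004,663.73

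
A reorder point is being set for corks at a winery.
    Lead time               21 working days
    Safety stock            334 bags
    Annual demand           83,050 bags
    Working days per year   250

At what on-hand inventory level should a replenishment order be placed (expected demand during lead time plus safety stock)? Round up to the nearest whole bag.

Daily demand d = 83,050 / 250 = 332.200 bags/day
Demand during lead time = 332.200 × 21 = 6,976.20
Reorder point = 6,976.20 + 334 = 7,310.20 → round up

7,311 bags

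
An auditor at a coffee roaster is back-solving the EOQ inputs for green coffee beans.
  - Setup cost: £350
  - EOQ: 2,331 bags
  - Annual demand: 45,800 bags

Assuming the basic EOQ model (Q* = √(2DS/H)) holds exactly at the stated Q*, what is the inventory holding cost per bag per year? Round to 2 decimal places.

£5.90

Since Q* = (2DS/H)^½, squaring gives Q*²·H = 2DS.
H = 2DS / Q² = 2 × 45,800 × 350 / 2,331² = 5.9004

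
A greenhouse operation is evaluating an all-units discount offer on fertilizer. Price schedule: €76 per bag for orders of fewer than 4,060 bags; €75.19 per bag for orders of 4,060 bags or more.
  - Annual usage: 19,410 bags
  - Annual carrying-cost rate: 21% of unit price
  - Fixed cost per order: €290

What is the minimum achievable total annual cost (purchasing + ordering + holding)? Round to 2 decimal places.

€1,488,564.27

H₁ = 21%×€76 = €15.9600;  H₂ = 21%×€75.19 = €15.7899
EOQ₁ = √(2×19,410×290/15.9600) = 839.87  (< 4,060, feasible at tier 1)
EOQ₂ = √(2×19,410×290/15.7899) = 844.38  (< 4,060 → use Q = 4,060 at tier-2 price)
TC(tier 1 (EOQ₁), Q≈839.9) = €1,488,564.27
TC(tier 2, Q≈4,060.0) = €1,492,877.83
Minimum at tier 1 (EOQ₁): €1,488,564.27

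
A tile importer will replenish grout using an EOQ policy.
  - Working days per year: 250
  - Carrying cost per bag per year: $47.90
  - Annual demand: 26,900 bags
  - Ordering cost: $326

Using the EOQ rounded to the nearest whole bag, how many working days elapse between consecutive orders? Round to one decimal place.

5.6 days

2DS/H = 2·26,900·326/47.9 = 366,154.49
EOQ = √366,154.49 ≈ 605.11 → Q = 605 bags
Cycle time = (working days × Q)/D = (250 × 605) / 26,900 = 5.623 days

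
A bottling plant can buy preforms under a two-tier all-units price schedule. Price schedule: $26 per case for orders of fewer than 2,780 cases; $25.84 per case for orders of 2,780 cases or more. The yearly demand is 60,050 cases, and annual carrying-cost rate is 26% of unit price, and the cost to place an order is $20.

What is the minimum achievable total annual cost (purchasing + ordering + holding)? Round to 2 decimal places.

H₁ = 26%×$26 = $6.7600;  H₂ = 26%×$25.84 = $6.7184
EOQ₁ = √(2×60,050×20/6.7600) = 596.09  (< 2,780, feasible at tier 1)
EOQ₂ = √(2×60,050×20/6.7184) = 597.93  (< 2,780 → use Q = 2,780 at tier-2 price)
TC(tier 1 (EOQ₁), Q≈596.1) = $1,565,329.58
TC(tier 2, Q≈2,780.0) = $1,561,462.59
Minimum at tier 2: $1,561,462.59

$1,561,462.59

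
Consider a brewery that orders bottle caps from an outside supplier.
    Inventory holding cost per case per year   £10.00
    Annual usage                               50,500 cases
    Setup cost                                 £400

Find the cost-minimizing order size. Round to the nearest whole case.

EOQ = √(2DS/H) = √(2 × 50,500 × 400 / 10)
    = √(4,040,000.00) ≈ 2,009.98

2,010 cases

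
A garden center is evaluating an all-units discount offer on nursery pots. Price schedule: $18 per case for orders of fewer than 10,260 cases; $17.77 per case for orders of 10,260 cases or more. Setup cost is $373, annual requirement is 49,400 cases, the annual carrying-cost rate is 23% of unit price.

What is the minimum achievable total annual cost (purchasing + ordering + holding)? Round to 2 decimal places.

H₁ = 23%×$18 = $4.1400;  H₂ = 23%×$17.77 = $4.0871
EOQ₁ = √(2×49,400×373/4.1400) = 2,983.55  (< 10,260, feasible at tier 1)
EOQ₂ = √(2×49,400×373/4.0871) = 3,002.79  (< 10,260 → use Q = 10,260 at tier-2 price)
TC(tier 1 (EOQ₁), Q≈2,983.5) = $901,551.88
TC(tier 2, Q≈10,260.0) = $900,600.75
Minimum at tier 2: $900,600.75

$900,600.75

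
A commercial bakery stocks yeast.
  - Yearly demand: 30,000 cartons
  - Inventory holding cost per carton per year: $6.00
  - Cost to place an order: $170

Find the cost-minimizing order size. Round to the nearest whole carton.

EOQ = √(2DS/H) = √(2 × 30,000 × 170 / 6)
    = √(1,700,000.00) ≈ 1,303.84

1,304 cartons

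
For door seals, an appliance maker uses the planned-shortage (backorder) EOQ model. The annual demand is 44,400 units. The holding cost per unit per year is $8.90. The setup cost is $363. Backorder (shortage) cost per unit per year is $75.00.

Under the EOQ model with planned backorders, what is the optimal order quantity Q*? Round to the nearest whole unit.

Basic EOQ = √(2·44,400·363/8.9) = 1,903.114
Backorder adjustment √((H+b)/b) = √((8.9+75)/75) = 1.0577
Q* = 1,903.114 × 1.0577 ≈ 2,012.87

2,013 units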